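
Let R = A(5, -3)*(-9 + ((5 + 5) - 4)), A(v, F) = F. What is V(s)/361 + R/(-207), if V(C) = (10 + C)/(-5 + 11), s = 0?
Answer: -968/24909 ≈ -0.038861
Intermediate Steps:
V(C) = 5/3 + C/6 (V(C) = (10 + C)/6 = (10 + C)*(⅙) = 5/3 + C/6)
R = 9 (R = -3*(-9 + ((5 + 5) - 4)) = -3*(-9 + (10 - 4)) = -3*(-9 + 6) = -3*(-3) = 9)
V(s)/361 + R/(-207) = (5/3 + (⅙)*0)/361 + 9/(-207) = (5/3 + 0)*(1/361) + 9*(-1/207) = (5/3)*(1/361) - 1/23 = 5/1083 - 1/23 = -968/24909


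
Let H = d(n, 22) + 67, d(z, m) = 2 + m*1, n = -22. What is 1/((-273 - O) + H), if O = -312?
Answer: 1/130 ≈ 0.0076923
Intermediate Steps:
d(z, m) = 2 + m
H = 91 (H = (2 + 22) + 67 = 24 + 67 = 91)
1/((-273 - O) + H) = 1/((-273 - 1*(-312)) + 91) = 1/((-273 + 312) + 91) = 1/(39 + 91) = 1/130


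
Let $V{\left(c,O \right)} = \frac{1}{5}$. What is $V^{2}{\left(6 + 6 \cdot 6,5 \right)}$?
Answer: $\frac{1}{25} \approx 0.04$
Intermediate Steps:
$V{\left(c,O \right)} = \frac{1}{5}$
$V^{2}{\left(6 + 6 \cdot 6,5 \right)} = \left(\frac{1}{5}\right)^{2} = \frac{1}{25}$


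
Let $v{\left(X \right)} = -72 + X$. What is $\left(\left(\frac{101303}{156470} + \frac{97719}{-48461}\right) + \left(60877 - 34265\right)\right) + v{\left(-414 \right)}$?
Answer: $\frac{198095047849173}{7582692670} \approx 26125.0$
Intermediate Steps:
$\left(\left(\frac{101303}{156470} + \frac{97719}{-48461}\right) + \left(60877 - 34265\right)\right) + v{\left(-414 \right)} = \left(\left(\frac{101303}{156470} + \frac{97719}{-48461}\right) + \left(60877 - 34265\right)\right) - 486 = \left(\left(101303 \cdot \frac{1}{156470} + 97719 \left(- \frac{1}{48461}\right)\right) + \left(60877 - 34265\right)\right) - 486 = \left(\left(\frac{101303}{156470} - \frac{97719}{48461}\right) + 26612\right) - 486 = \left(- \frac{10380847247}{7582692670} + 26612\right) - 486 = \frac{201780236486793}{7582692670} - 486 = \frac{198095047849173}{7582692670}$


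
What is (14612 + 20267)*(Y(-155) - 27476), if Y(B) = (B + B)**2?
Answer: 2393536496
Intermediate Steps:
Y(B) = 4*B**2 (Y(B) = (2*B)**2 = 4*B**2)
(14612 + 20267)*(Y(-155) - 27476) = (14612 + 20267)*(4*(-155)**2 - 27476) = 34879*(4*24025 - 27476) = 34879*(96100 - 27476) = 34879*68624 = 2393536496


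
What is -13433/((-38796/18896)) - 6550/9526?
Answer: 302216270171/46196337 ≈ 6542.0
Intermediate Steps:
-13433/((-38796/18896)) - 6550/9526 = -13433/((-38796*1/18896)) - 6550*1/9526 = -13433/(-9699/4724) - 3275/4763 = -13433*(-4724/9699) - 3275/4763 = 63457492/9699 - 3275/4763 = 302216270171/46196337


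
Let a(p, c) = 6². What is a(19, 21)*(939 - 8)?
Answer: 33516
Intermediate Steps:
a(p, c) = 36
a(19, 21)*(939 - 8) = 36*(939 - 8) = 36*931 = 33516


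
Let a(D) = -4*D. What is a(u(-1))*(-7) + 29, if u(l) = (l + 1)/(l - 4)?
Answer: 29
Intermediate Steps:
u(l) = (1 + l)/(-4 + l)
a(u(-1))*(-7) + 29 = -4*(1 - 1)/(-4 - 1)*(-7) + 29 = -4*0/(-5)*(-7) + 29 = -(-4)*0/5*(-7) + 29 = -4*0*(-7) + 29 = 0*(-7) + 29 = 0 + 29 = 29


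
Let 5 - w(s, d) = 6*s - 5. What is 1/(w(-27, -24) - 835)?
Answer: -1/663 ≈ -0.0015083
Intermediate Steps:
w(s, d) = 10 - 6*s (w(s, d) = 5 - (6*s - 5) = 5 - (-5 + 6*s) = 5 + (5 - 6*s) = 10 - 6*s)
1/(w(-27, -24) - 835) = 1/((10 - 6*(-27)) - 835) = 1/((10 + 162) - 835) = 1/(172 - 835) = 1/(-663) = -1/663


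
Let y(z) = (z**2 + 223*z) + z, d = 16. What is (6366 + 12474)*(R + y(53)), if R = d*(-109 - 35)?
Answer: 233182680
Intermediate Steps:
y(z) = z**2 + 224*z
R = -2304 (R = 16*(-109 - 35) = 16*(-144) = -2304)
(6366 + 12474)*(R + y(53)) = (6366 + 12474)*(-2304 + 53*(224 + 53)) = 18840*(-2304 + 53*277) = 18840*(-2304 + 14681) = 18840*12377 = 233182680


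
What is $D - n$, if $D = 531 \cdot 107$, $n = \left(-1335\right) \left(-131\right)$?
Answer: $-118068$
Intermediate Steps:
$n = 174885$
$D = 56817$
$D - n = 56817 - 174885 = -118068$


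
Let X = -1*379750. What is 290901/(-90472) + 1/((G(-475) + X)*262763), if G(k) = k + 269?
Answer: -7260771030793525/2258144443284504 ≈ -3.2154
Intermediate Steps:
G(k) = 269 + k
X = -379750
290901/(-90472) + 1/((G(-475) + X)*262763) = 290901/(-90472) + 1/(((269 - 475) - 379750)*262763) = 290901*(-1/90472) + (1/262763)/(-206 - 379750) = -290901/90472 + (1/262763)/(-379956) = -290901/90472 - 1/379956*1/262763 = -290901/90472 - 1/99838378428 = -7260771030793525/2258144443284504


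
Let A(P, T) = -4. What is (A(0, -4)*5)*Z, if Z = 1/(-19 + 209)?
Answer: -2/19 ≈ -0.10526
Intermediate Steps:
Z = 1/190 ≈ 0.0052632
(A(0, -4)*5)*Z = -4*5*(1/190) = -20*1/190 = -2/19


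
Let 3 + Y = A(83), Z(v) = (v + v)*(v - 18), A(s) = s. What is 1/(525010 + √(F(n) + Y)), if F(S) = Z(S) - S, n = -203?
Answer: 525010/275635410091 - 3*√10001/275635410091 ≈ 1.9036e-6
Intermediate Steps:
Z(v) = 2*v*(-18 + v) (Z(v) = (2*v)*(-18 + v) = 2*v*(-18 + v))
Y = 80 (Y = -3 + 83 = 80)
F(S) = -S + 2*S*(-18 + S) (F(S) = 2*S*(-18 + S) - S = -S + 2*S*(-18 + S))
1/(525010 + √(F(n) + Y)) = 1/(525010 + √(-203*(-37 + 2*(-203)) + 80)) = 1/(525010 + √(-203*(-37 - 406) + 80)) = 1/(525010 + √(-203*(-443) + 80)) = 1/(525010 + √(89929 + 80)) = 1/(525010 + √90009) = 1/(525010 + 3*√10001)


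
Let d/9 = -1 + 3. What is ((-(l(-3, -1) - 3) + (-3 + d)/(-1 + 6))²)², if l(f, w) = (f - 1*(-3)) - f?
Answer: 81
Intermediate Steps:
l(f, w) = 3 (l(f, w) = (f + 3) - f = (3 + f) - f = 3)
d = 18 (d = 9*(-1 + 3) = 9*2 = 18)
((-(l(-3, -1) - 3) + (-3 + d)/(-1 + 6))²)² = ((-(3 - 3) + (-3 + 18)/(-1 + 6))²)² = ((-1*0 + 15/5)²)² = ((0 + 15*(⅕))²)² = ((0 + 3)²)² = (3²)² = 9² = 81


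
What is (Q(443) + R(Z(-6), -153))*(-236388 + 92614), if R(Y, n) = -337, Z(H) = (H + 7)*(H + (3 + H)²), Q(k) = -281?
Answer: 88852332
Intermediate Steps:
Z(H) = (7 + H)*(H + (3 + H)²)
(Q(443) + R(Z(-6), -153))*(-236388 + 92614) = (-281 - 337)*(-236388 + 92614) = -618*(-143774) = 88852332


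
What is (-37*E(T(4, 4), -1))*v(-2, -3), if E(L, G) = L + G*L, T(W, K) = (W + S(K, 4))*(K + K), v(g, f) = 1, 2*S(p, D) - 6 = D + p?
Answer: 0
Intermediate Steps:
S(p, D) = 3 + D/2 + p/2 (S(p, D) = 3 + (D + p)/2 = 3 + (D/2 + p/2) = 3 + D/2 + p/2)
T(W, K) = 2*K*(5 + W + K/2) (T(W, K) = (W + (3 + (½)*4 + K/2))*(K + K) = (W + (3 + 2 + K/2))*(2*K) = (W + (5 + K/2))*(2*K) = (5 + W + K/2)*(2*K) = 2*K*(5 + W + K/2))
(-37*E(T(4, 4), -1))*v(-2, -3) = -37*4*(10 + 4 + 2*4)*(1 - 1)*1 = -37*4*(10 + 4 + 8)*0*1 = -37*4*22*0*1 = -3256*0*1 = -37*0*1 = 0*1 = 0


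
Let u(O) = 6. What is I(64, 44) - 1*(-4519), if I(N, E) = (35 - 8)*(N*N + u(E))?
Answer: 115273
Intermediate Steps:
I(N, E) = 162 + 27*N**2 (I(N, E) = (35 - 8)*(N*N + 6) = 27*(N**2 + 6) = 27*(6 + N**2) = 162 + 27*N**2)
I(64, 44) - 1*(-4519) = (162 + 27*64**2) - 1*(-4519) = (162 + 27*4096) + 4519 = (162 + 110592) + 4519 = 110754 + 4519 = 115273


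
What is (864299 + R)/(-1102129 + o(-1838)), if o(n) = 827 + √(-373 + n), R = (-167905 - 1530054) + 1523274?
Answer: -759473277428/1212866097415 - 689614*I*√2211/1212866097415 ≈ -0.62618 - 2.6735e-5*I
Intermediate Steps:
R = -174685 (R = -1697959 + 1523274 = -174685)
(864299 + R)/(-1102129 + o(-1838)) = (864299 - 174685)/(-1102129 + (827 + √(-373 - 1838))) = 689614/(-1102129 + (827 + √(-2211))) = 689614/(-1102129 + (827 + I*√2211)) = 689614/(-1101302 + I*√2211)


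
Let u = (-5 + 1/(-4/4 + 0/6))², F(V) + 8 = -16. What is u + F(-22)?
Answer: 12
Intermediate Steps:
F(V) = -24 (F(V) = -8 - 16 = -24)
u = 36 (u = (-5 + 1/(-4*¼ + 0*(⅙)))² = (-5 + 1/(-1 + 0))² = (-5 + 1/(-1))² = (-5 - 1)² = (-6)² = 36)
u + F(-22) = 36 - 24 = 12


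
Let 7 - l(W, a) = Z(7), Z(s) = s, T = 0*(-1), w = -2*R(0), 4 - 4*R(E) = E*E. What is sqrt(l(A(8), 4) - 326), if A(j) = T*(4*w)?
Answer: I*sqrt(326) ≈ 18.055*I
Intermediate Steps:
R(E) = 1 - E**2/4 (R(E) = 1 - E*E/4 = 1 - E**2/4)
w = -2 (w = -2*(1 - 1/4*0**2) = -2*(1 - 1/4*0) = -2*(1 + 0) = -2*1 = -2)
T = 0
A(j) = 0 (A(j) = 0*(4*(-2)) = 0*(-8) = 0)
l(W, a) = 0 (l(W, a) = 7 - 1*7 = 7 - 7 = 0)
sqrt(l(A(8), 4) - 326) = sqrt(0 - 326) = sqrt(-326) = I*sqrt(326)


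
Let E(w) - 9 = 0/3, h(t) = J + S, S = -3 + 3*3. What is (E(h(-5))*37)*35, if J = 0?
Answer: 11655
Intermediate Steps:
S = 6 (S = -3 + 9 = 6)
h(t) = 6 (h(t) = 0 + 6 = 6)
E(w) = 9 (E(w) = 9 + 0/3 = 9 + 0*(1/3) = 9 + 0 = 9)
(E(h(-5))*37)*35 = (9*37)*35 = 333*35 = 11655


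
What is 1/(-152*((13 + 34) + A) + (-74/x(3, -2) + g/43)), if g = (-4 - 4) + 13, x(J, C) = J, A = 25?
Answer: -129/1414943 ≈ -9.1170e-5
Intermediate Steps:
g = 5 (g = -8 + 13 = 5)
1/(-152*((13 + 34) + A) + (-74/x(3, -2) + g/43)) = 1/(-152*((13 + 34) + 25) + (-74/3 + 5/43)) = 1/(-152*(47 + 25) + (-74*1/3 + 5*(1/43))) = 1/(-152*72 + (-74/3 + 5/43)) = 1/(-10944 - 3167/129) = 1/(-1414943/129) = -129/1414943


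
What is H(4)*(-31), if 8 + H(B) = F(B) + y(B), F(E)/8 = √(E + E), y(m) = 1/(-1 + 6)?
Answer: 1209/5 - 496*√2 ≈ -459.65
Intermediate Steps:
y(m) = ⅕ (y(m) = 1/5 = ⅕)
F(E) = 8*√2*√E (F(E) = 8*√(E + E) = 8*√(2*E) = 8*(√2*√E) = 8*√2*√E)
H(B) = -39/5 + 8*√2*√B (H(B) = -8 + (8*√2*√B + ⅕) = -8 + (⅕ + 8*√2*√B) = -39/5 + 8*√2*√B)
H(4)*(-31) = (-39/5 + 8*√2*√4)*(-31) = (-39/5 + 8*√2*2)*(-31) = (-39/5 + 16*√2)*(-31) = 1209/5 - 496*√2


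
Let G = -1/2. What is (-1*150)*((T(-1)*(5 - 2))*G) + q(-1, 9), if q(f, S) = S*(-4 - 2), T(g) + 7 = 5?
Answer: -504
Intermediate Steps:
T(g) = -2 (T(g) = -7 + 5 = -2)
q(f, S) = -6*S (q(f, S) = S*(-6) = -6*S)
G = -½ (G = -1*½ = -½ ≈ -0.50000)
(-1*150)*((T(-1)*(5 - 2))*G) + q(-1, 9) = (-1*150)*(-2*(5 - 2)*(-½)) - 6*9 = -150*(-2*3)*(-1)/2 - 54 = -(-900)*(-1)/2 - 54 = -150*3 - 54 = -450 - 54 = -504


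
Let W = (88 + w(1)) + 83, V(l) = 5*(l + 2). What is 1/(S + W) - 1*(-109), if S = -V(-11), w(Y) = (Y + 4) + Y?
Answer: 24199/222 ≈ 109.00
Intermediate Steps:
V(l) = 10 + 5*l (V(l) = 5*(2 + l) = 10 + 5*l)
w(Y) = 4 + 2*Y (w(Y) = (4 + Y) + Y = 4 + 2*Y)
S = 45 (S = -(10 + 5*(-11)) = -(10 - 55) = -1*(-45) = 45)
W = 177 (W = (88 + (4 + 2*1)) + 83 = (88 + (4 + 2)) + 83 = (88 + 6) + 83 = 94 + 83 = 177)
1/(S + W) - 1*(-109) = 1/(45 + 177) - 1*(-109) = 1/222 + 109 = 24199/222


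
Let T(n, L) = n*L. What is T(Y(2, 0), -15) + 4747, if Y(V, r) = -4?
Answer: 4807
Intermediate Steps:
T(n, L) = L*n
T(Y(2, 0), -15) + 4747 = -15*(-4) + 4747 = 60 + 4747 = 4807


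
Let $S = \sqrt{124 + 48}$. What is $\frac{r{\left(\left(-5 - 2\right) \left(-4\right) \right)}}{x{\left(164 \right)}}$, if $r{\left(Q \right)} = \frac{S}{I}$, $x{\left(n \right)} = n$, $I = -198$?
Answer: $- \frac{\sqrt{43}}{16236} \approx -0.00040388$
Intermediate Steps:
$S = 2 \sqrt{43}$ ($S = \sqrt{172} = 2 \sqrt{43} \approx 13.115$)
$r{\left(Q \right)} = - \frac{\sqrt{43}}{99}$ ($r{\left(Q \right)} = \frac{2 \sqrt{43}}{-198} = 2 \sqrt{43} \left(- \frac{1}{198}\right) = - \frac{\sqrt{43}}{99}$)
$\frac{r{\left(\left(-5 - 2\right) \left(-4\right) \right)}}{x{\left(164 \right)}} = \frac{\left(- \frac{1}{99}\right) \sqrt{43}}{164} = - \frac{\sqrt{43}}{99} \cdot \frac{1}{164} = - \frac{\sqrt{43}}{16236}$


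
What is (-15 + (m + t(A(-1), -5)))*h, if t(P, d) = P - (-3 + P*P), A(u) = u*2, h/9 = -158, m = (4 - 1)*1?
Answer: 21330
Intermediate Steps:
m = 3 (m = 3*1 = 3)
h = -1422 (h = 9*(-158) = -1422)
A(u) = 2*u
t(P, d) = 3 + P - P² (t(P, d) = P - (-3 + P²) = P + (3 - P²) = 3 + P - P²)
(-15 + (m + t(A(-1), -5)))*h = (-15 + (3 + (3 + 2*(-1) - (2*(-1))²)))*(-1422) = (-15 + (3 + (3 - 2 - 1*(-2)²)))*(-1422) = (-15 + (3 + (3 - 2 - 1*4)))*(-1422) = (-15 + (3 + (3 - 2 - 4)))*(-1422) = (-15 + (3 - 3))*(-1422) = (-15 + 0)*(-1422) = -15*(-1422) = 21330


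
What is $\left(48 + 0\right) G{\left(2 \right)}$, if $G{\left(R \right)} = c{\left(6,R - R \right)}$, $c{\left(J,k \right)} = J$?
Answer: $288$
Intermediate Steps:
$G{\left(R \right)} = 6$
$\left(48 + 0\right) G{\left(2 \right)} = \left(48 + 0\right) 6 = 48 \cdot 6 = 288$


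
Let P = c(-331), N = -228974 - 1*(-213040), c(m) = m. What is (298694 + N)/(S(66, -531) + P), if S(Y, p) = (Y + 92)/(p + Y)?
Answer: -131483400/154073 ≈ -853.38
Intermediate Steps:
N = -15934 (N = -228974 + 213040 = -15934)
S(Y, p) = (92 + Y)/(Y + p)
P = -331
(298694 + N)/(S(66, -531) + P) = (298694 - 15934)/((92 + 66)/(66 - 531) - 331) = 282760/(158/(-465) - 331) = 282760/(-1/465*158 - 331) = 282760/(-158/465 - 331) = 282760/(-154073/465) = 282760*(-465/154073) = -131483400/154073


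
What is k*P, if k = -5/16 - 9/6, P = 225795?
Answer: -6548055/16 ≈ -4.0925e+5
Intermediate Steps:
k = -29/16 (k = -5*1/16 - 9*1/6 = -5/16 - 3/2 = -29/16 ≈ -1.8125)
k*P = -29/16*225795 = -6548055/16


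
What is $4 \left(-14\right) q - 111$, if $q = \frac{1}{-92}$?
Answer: $- \frac{2539}{23} \approx -110.39$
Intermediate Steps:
$q = - \frac{1}{92} \approx -0.01087$
$4 \left(-14\right) q - 111 = 4 \left(-14\right) \left(- \frac{1}{92}\right) - 111 = \left(-56\right) \left(- \frac{1}{92}\right) - 111 = \frac{14}{23} - 111 = - \frac{2539}{23}$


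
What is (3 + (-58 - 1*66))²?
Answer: 14641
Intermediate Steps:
(3 + (-58 - 1*66))² = (3 + (-58 - 66))² = (3 - 124)² = (-121)² = 14641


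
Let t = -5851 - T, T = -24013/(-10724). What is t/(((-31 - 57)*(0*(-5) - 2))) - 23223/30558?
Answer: -29726689303/873877312 ≈ -34.017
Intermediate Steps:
T = 24013/10724 (T = -24013*(-1/10724) = 24013/10724 ≈ 2.2392)
t = -62770137/10724 (t = -5851 - 1*24013/10724 = -5851 - 24013/10724 = -62770137/10724 ≈ -5853.2)
t/(((-31 - 57)*(0*(-5) - 2))) - 23223/30558 = -62770137*1/((-31 - 57)*(0*(-5) - 2))/10724 - 23223/30558 = -62770137*(-1/(88*(0 - 2)))/10724 - 23223*1/30558 = -62770137/(10724*((-88*(-2)))) - 7741/10186 = -62770137/10724/176 - 7741/10186 = -62770137/10724*1/176 - 7741/10186 = -62770137/1887424 - 7741/10186 = -29726689303/873877312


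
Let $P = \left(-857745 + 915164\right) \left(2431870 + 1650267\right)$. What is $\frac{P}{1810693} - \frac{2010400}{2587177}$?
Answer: $\frac{606410531737073131}{4684583283661} \approx 1.2945 \cdot 10^{5}$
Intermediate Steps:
$P = 234392224403$ ($P = 57419 \cdot 4082137 = 234392224403$)
$\frac{P}{1810693} - \frac{2010400}{2587177} = \frac{234392224403}{1810693} - \frac{2010400}{2587177} = \frac{606410531737073131}{4684583283661}$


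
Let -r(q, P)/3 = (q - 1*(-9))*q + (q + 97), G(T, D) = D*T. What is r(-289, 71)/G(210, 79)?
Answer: -40364/2765 ≈ -14.598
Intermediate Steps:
r(q, P) = -291 - 3*q - 3*q*(9 + q) (r(q, P) = -3*((q - 1*(-9))*q + (q + 97)) = -3*((q + 9)*q + (97 + q)) = -3*((9 + q)*q + (97 + q)) = -3*(q*(9 + q) + (97 + q)) = -3*(97 + q + q*(9 + q)) = -291 - 3*q - 3*q*(9 + q))
r(-289, 71)/G(210, 79) = (-291 - 30*(-289) - 3*(-289)²)/((79*210)) = (-291 + 8670 - 3*83521)/16590 = (-291 + 8670 - 250563)*(1/16590) = -242184*1/16590 = -40364/2765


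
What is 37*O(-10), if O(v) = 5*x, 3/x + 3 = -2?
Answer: -111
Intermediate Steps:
x = -3/5 (x = 3/(-3 - 2) = 3/(-5) = 3*(-1/5) = -3/5 ≈ -0.60000)
O(v) = -3 (O(v) = 5*(-3/5) = -3)
37*O(-10) = 37*(-3) = -111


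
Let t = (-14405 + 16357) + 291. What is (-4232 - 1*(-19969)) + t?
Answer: 17980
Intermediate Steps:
t = 2243 (t = 1952 + 291 = 2243)
(-4232 - 1*(-19969)) + t = (-4232 - 1*(-19969)) + 2243 = (-4232 + 19969) + 2243 = 15737 + 2243 = 17980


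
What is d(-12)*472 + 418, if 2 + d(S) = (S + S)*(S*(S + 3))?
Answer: -1223950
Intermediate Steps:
d(S) = -2 + 2*S²*(3 + S) (d(S) = -2 + (S + S)*(S*(S + 3)) = -2 + (2*S)*(S*(3 + S)) = -2 + 2*S²*(3 + S))
d(-12)*472 + 418 = (-2 + 2*(-12)³ + 6*(-12)²)*472 + 418 = (-2 + 2*(-1728) + 6*144)*472 + 418 = (-2 - 3456 + 864)*472 + 418 = -2594*472 + 418 = -1224368 + 418 = -1223950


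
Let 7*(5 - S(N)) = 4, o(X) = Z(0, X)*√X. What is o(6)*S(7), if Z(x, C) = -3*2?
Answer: -186*√6/7 ≈ -65.086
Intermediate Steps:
Z(x, C) = -6
o(X) = -6*√X
S(N) = 31/7 (S(N) = 5 - ⅐*4 = 5 - 4/7 = 31/7)
o(6)*S(7) = -6*√6*(31/7) = -186*√6/7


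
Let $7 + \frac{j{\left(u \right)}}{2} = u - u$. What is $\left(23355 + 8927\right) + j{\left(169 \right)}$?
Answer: $32268$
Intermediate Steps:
$j{\left(u \right)} = -14$ ($j{\left(u \right)} = -14 + 2 \left(u - u\right) = -14 + 2 \cdot 0 = -14 + 0 = -14$)
$\left(23355 + 8927\right) + j{\left(169 \right)} = \left(23355 + 8927\right) - 14 = 32282 - 14 = 32268$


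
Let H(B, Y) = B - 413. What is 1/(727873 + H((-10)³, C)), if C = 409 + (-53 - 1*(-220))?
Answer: 1/726460 ≈ 1.3765e-6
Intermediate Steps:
C = 576 (C = 409 + (-53 + 220) = 409 + 167 = 576)
H(B, Y) = -413 + B
1/(727873 + H((-10)³, C)) = 1/(727873 + (-413 + (-10)³)) = 1/(727873 + (-413 - 1000)) = 1/(727873 - 1413) = 1/726460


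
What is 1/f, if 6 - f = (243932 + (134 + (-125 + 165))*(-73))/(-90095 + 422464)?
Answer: 332369/1762984 ≈ 0.18853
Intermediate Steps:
f = 1762984/332369 (f = 6 - (243932 + (134 + (-125 + 165))*(-73))/(-90095 + 422464) = 6 - (243932 + (134 + 40)*(-73))/332369 = 6 - (243932 + 174*(-73))/332369 = 6 - (243932 - 12702)/332369 = 6 - 231230/332369 = 1762984/332369 ≈ 5.3043)
1/f = 1/(1762984/332369) = 332369/1762984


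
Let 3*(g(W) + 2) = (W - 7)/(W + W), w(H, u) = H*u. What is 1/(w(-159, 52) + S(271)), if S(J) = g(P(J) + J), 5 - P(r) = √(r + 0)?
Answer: -3766332127/31146954945595 + 7*√271/31146954945595 ≈ -0.00012092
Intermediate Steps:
P(r) = 5 - √r (P(r) = 5 - √(r + 0) = 5 - √r)
g(W) = -2 + (-7 + W)/(6*W) (g(W) = -2 + ((W - 7)/(W + W))/3 = -2 + ((-7 + W)/((2*W)))/3 = -2 + ((-7 + W)*(1/(2*W)))/3 = -2 + ((-7 + W)/(2*W))/3 = -2 + (-7 + W)/(6*W))
S(J) = (-62 - 11*J + 11*√J)/(6*(5 + J - √J)) (S(J) = (-7 - 11*((5 - √J) + J))/(6*((5 - √J) + J)) = (-7 - 11*(5 + J - √J))/(6*(5 + J - √J)) = (-7 + (-55 - 11*J + 11*√J))/(6*(5 + J - √J)) = (-62 - 11*J + 11*√J)/(6*(5 + J - √J)))
1/(w(-159, 52) + S(271)) = 1/(-159*52 + (-62 - 11*271 + 11*√271)/(6*(5 + 271 - √271))) = 1/(-8268 + (-62 - 2981 + 11*√271)/(6*(276 - √271))) = 1/(-8268 + (-3043 + 11*√271)/(6*(276 - √271)))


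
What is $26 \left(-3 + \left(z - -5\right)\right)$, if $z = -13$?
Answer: $-286$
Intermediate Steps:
$26 \left(-3 + \left(z - -5\right)\right) = 26 \left(-3 - 8\right) = 26 \left(-11\right) = -286$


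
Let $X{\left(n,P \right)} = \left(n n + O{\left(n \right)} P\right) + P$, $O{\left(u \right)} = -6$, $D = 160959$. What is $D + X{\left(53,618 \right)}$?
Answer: $160678$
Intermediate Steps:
$X{\left(n,P \right)} = n^{2} - 5 P$ ($X{\left(n,P \right)} = \left(n n - 6 P\right) + P = \left(n^{2} - 6 P\right) + P = n^{2} - 5 P$)
$D + X{\left(53,618 \right)} = 160959 + \left(53^{2} - 3090\right) = 160959 + \left(2809 - 3090\right) = 160959 - 281 = 160678$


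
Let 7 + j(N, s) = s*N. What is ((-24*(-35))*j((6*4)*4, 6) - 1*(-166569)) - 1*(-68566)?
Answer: 713095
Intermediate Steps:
j(N, s) = -7 + N*s (j(N, s) = -7 + s*N = -7 + N*s)
((-24*(-35))*j((6*4)*4, 6) - 1*(-166569)) - 1*(-68566) = ((-24*(-35))*(-7 + ((6*4)*4)*6) - 1*(-166569)) - 1*(-68566) = (840*(-7 + (24*4)*6) + 166569) + 68566 = (840*(-7 + 96*6) + 166569) + 68566 = (840*(-7 + 576) + 166569) + 68566 = (840*569 + 166569) + 68566 = (477960 + 166569) + 68566 = 644529 + 68566 = 713095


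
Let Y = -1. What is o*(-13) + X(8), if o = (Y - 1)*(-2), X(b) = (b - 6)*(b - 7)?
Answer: -50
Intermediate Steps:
X(b) = (-7 + b)*(-6 + b) (X(b) = (-6 + b)*(-7 + b) = (-7 + b)*(-6 + b))
o = 4 (o = (-1 - 1)*(-2) = -2*(-2) = 4)
o*(-13) + X(8) = 4*(-13) + (42 + 8² - 13*8) = -52 + (42 + 64 - 104) = -52 + 2 = -50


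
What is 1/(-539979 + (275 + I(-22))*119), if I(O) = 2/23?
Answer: -23/11666604 ≈ -1.9714e-6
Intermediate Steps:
I(O) = 2/23 (I(O) = 2*(1/23) = 2/23)
1/(-539979 + (275 + I(-22))*119) = 1/(-539979 + (275 + 2/23)*119) = 1/(-539979 + (6327/23)*119) = 1/(-539979 + 752913/23) = 1/(-11666604/23) = -23/11666604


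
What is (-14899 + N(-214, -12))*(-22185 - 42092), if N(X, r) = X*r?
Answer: 792599687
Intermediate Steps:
(-14899 + N(-214, -12))*(-22185 - 42092) = (-14899 - 214*(-12))*(-22185 - 42092) = (-14899 + 2568)*(-64277) = -12331*(-64277) = 792599687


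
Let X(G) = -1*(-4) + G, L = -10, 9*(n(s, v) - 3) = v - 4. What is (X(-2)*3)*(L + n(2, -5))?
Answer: -48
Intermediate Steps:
n(s, v) = 23/9 + v/9 (n(s, v) = 3 + (v - 4)/9 = 3 + (-4 + v)/9 = 3 + (-4/9 + v/9) = 23/9 + v/9)
X(G) = 4 + G
(X(-2)*3)*(L + n(2, -5)) = ((4 - 2)*3)*(-10 + (23/9 + (⅑)*(-5))) = (2*3)*(-10 + (23/9 - 5/9)) = 6*(-10 + 2) = 6*(-8) = -48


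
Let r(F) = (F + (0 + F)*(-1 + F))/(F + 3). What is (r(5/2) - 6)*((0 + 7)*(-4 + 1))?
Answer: 2247/22 ≈ 102.14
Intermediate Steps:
r(F) = (F + F*(-1 + F))/(3 + F)
(r(5/2) - 6)*((0 + 7)*(-4 + 1)) = ((5/2)²/(3 + 5/2) - 6)*((0 + 7)*(-4 + 1)) = ((5*(½))²/(3 + 5*(½)) - 6)*(7*(-3)) = ((5/2)²/(3 + 5/2) - 6)*(-21) = (25/(4*(11/2)) - 6)*(-21) = ((25/4)*(2/11) - 6)*(-21) = (25/22 - 6)*(-21) = -107/22*(-21) = 2247/22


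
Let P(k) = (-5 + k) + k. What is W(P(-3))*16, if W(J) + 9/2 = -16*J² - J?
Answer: -30872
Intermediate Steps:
P(k) = -5 + 2*k
W(J) = -9/2 - J - 16*J² (W(J) = -9/2 + (-16*J² - J) = -9/2 + (-J - 16*J²) = -9/2 - J - 16*J²)
W(P(-3))*16 = (-9/2 - (-5 + 2*(-3)) - 16*(-5 + 2*(-3))²)*16 = (-9/2 - (-5 - 6) - 16*(-5 - 6)²)*16 = (-9/2 - 1*(-11) - 16*(-11)²)*16 = (-9/2 + 11 - 16*121)*16 = (-9/2 + 11 - 1936)*16 = -3859/2*16 = -30872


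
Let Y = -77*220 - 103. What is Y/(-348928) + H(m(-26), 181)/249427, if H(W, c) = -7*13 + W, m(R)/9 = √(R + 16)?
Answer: 4219231913/87032064256 + 9*I*√10/249427 ≈ 0.048479 + 0.0001141*I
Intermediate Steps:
Y = -17043 (Y = -16940 - 103 = -17043)
m(R) = 9*√(16 + R) (m(R) = 9*√(R + 16) = 9*√(16 + R))
H(W, c) = -91 + W
Y/(-348928) + H(m(-26), 181)/249427 = -17043/(-348928) + (-91 + 9*√(16 - 26))/249427 = -17043*(-1/348928) + (-91 + 9*√(-10))*(1/249427) = 17043/348928 + (-91 + 9*(I*√10))*(1/249427) = 17043/348928 + (-91 + 9*I*√10)*(1/249427) = 17043/348928 + (-91/249427 + 9*I*√10/249427) = 4219231913/87032064256 + 9*I*√10/249427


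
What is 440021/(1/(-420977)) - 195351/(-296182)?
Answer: -54864374719970743/296182 ≈ -1.8524e+11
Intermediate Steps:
440021/(1/(-420977)) - 195351/(-296182) = 440021/(-1/420977) - 195351*(-1/296182) = 440021*(-420977) + 195351/296182 = -185238720517 + 195351/296182 = -54864374719970743/296182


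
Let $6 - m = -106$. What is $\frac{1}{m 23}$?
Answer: $\frac{1}{2576} \approx 0.0003882$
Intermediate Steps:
$m = 112$ ($m = 6 - -106 = 6 + 106 = 112$)
$\frac{1}{m 23} = \frac{1}{112 \cdot 23} = \frac{1}{2576}$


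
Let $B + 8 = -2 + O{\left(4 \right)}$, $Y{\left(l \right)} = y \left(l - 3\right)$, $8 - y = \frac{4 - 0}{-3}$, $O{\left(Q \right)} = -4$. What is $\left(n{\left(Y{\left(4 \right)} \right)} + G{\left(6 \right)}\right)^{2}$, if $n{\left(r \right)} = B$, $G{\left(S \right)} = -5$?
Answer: $361$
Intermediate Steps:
$y = \frac{28}{3}$ ($y = 8 - \frac{4 - 0}{-3} = 8 - \left(4 + 0\right) \left(- \frac{1}{3}\right) = 8 - 4 \left(- \frac{1}{3}\right) = 8 - - \frac{4}{3} = 8 + \frac{4}{3} = \frac{28}{3} \approx 9.3333$)
$Y{\left(l \right)} = -28 + \frac{28 l}{3}$ ($Y{\left(l \right)} = \frac{28 \left(l - 3\right)}{3} = \frac{28 \left(-3 + l\right)}{3} = -28 + \frac{28 l}{3}$)
$B = -14$ ($B = -8 - 6 = -14$)
$n{\left(r \right)} = -14$
$\left(n{\left(Y{\left(4 \right)} \right)} + G{\left(6 \right)}\right)^{2} = \left(-14 - 5\right)^{2} = \left(-19\right)^{2} = 361$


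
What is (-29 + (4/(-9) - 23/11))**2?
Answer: 9746884/9801 ≈ 994.48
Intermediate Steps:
(-29 + (4/(-9) - 23/11))**2 = (-29 + (4*(-1/9) - 23*1/11))**2 = (-29 + (-4/9 - 23/11))**2 = (-29 - 251/99)**2 = (-3122/99)**2 = 9746884/9801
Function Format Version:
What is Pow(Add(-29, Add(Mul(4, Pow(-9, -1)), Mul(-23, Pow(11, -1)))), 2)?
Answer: Rational(9746884, 9801) ≈ 994.48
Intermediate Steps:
Pow(Add(-29, Add(Mul(4, Pow(-9, -1)), Mul(-23, Pow(11, -1)))), 2) = Pow(Add(-29, Add(Mul(4, Rational(-1, 9)), Mul(-23, Rational(1, 11)))), 2) = Pow(Add(-29, Add(Rational(-4, 9), Rational(-23, 11))), 2) = Pow(Add(-29, Rational(-251, 99)), 2) = Pow(Rational(-3122, 99), 2) = Rational(9746884, 9801)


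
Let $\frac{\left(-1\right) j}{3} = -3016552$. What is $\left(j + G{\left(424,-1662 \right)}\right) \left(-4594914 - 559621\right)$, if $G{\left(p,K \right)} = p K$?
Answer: $-43014429629880$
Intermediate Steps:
$j = 9049656$ ($j = \left(-3\right) \left(-3016552\right) = 9049656$)
$G{\left(p,K \right)} = K p$
$\left(j + G{\left(424,-1662 \right)}\right) \left(-4594914 - 559621\right) = \left(9049656 - 704688\right) \left(-4594914 - 559621\right) = \left(9049656 - 704688\right) \left(-5154535\right) = 8344968 \left(-5154535\right) = -43014429629880$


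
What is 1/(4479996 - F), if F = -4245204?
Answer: 1/8725200 ≈ 1.1461e-7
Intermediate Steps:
1/(4479996 - F) = 1/(4479996 - 1*(-4245204)) = 1/(4479996 + 4245204) = 1/8725200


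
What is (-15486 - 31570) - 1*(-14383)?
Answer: -32673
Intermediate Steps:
(-15486 - 31570) - 1*(-14383) = -47056 + 14383 = -32673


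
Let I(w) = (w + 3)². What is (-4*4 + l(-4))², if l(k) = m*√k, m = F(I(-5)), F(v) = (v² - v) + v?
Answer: -768 - 1024*I ≈ -768.0 - 1024.0*I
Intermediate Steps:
I(w) = (3 + w)²
F(v) = v²
m = 16 (m = ((3 - 5)²)² = ((-2)²)² = 4² = 16)
l(k) = 16*√k
(-4*4 + l(-4))² = (-4*4 + 16*√(-4))² = (-16 + 16*(2*I))² = (-16 + 32*I)²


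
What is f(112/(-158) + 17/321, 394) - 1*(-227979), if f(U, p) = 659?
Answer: 228638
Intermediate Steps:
f(112/(-158) + 17/321, 394) - 1*(-227979) = 659 - 1*(-227979) = 659 + 227979 = 228638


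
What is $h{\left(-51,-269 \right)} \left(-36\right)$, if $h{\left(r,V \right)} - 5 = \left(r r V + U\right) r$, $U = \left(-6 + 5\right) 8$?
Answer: $-1284607152$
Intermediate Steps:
$U = -8$ ($U = \left(-1\right) 8 = -8$)
$h{\left(r,V \right)} = 5 + r \left(-8 + V r^{2}\right)$ ($h{\left(r,V \right)} = 5 + \left(r r V - 8\right) r = 5 + \left(r^{2} V - 8\right) r = 5 + \left(V r^{2} - 8\right) r = 5 + \left(-8 + V r^{2}\right) r = 5 + r \left(-8 + V r^{2}\right)$)
$h{\left(-51,-269 \right)} \left(-36\right) = \left(5 - -408 - 269 \left(-51\right)^{3}\right) \left(-36\right) = \left(5 + 408 - -35683119\right) \left(-36\right) = \left(5 + 408 + 35683119\right) \left(-36\right) = 35683532 \left(-36\right) = -1284607152$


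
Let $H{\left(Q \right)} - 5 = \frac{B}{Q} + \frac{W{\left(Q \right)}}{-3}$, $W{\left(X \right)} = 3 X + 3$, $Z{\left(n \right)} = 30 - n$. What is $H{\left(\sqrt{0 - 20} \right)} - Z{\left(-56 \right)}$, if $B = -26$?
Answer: $-82 + \frac{3 i \sqrt{5}}{5} \approx -82.0 + 1.3416 i$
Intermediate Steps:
$W{\left(X \right)} = 3 + 3 X$
$H{\left(Q \right)} = 4 - Q - \frac{26}{Q}$ ($H{\left(Q \right)} = 5 + \left(- \frac{26}{Q} + \frac{3 + 3 Q}{-3}\right) = 5 + \left(- \frac{26}{Q} + \left(3 + 3 Q\right) \left(- \frac{1}{3}\right)\right) = 5 - \left(1 + Q + \frac{26}{Q}\right) = 4 - Q - \frac{26}{Q}$)
$H{\left(\sqrt{0 - 20} \right)} - Z{\left(-56 \right)} = \left(4 - \sqrt{0 - 20} - \frac{26}{\sqrt{0 - 20}}\right) - \left(30 - -56\right) = \left(4 - \sqrt{-20} - \frac{26}{\sqrt{-20}}\right) - \left(30 + 56\right) = \left(4 - 2 i \sqrt{5} - \frac{26}{2 i \sqrt{5}}\right) - 86 = \left(4 - 2 i \sqrt{5} - 26 \left(- \frac{i \sqrt{5}}{10}\right)\right) - 86 = \left(4 - 2 i \sqrt{5} + \frac{13 i \sqrt{5}}{5}\right) - 86 = \left(4 + \frac{3 i \sqrt{5}}{5}\right) - 86 = -82 + \frac{3 i \sqrt{5}}{5}$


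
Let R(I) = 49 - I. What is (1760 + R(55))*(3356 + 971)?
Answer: 7589558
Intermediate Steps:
(1760 + R(55))*(3356 + 971) = (1760 + (49 - 1*55))*(3356 + 971) = (1760 + (49 - 55))*4327 = (1760 - 6)*4327 = 1754*4327 = 7589558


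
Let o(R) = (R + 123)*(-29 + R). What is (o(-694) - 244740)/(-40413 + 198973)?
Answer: 168093/158560 ≈ 1.0601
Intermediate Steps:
o(R) = (-29 + R)*(123 + R) (o(R) = (123 + R)*(-29 + R) = (-29 + R)*(123 + R))
(o(-694) - 244740)/(-40413 + 198973) = ((-3567 + (-694)**2 + 94*(-694)) - 244740)/(-40413 + 198973) = ((-3567 + 481636 - 65236) - 244740)/158560 = (412833 - 244740)*(1/158560) = 168093*(1/158560) = 168093/158560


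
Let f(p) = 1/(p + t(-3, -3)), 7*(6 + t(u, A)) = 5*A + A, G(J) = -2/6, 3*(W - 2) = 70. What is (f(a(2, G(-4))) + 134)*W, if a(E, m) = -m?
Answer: 1760236/519 ≈ 3391.6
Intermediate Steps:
W = 76/3 (W = 2 + (⅓)*70 = 2 + 70/3 = 76/3 ≈ 25.333)
G(J) = -⅓ (G(J) = -2*⅙ = -⅓)
t(u, A) = -6 + 6*A/7 (t(u, A) = -6 + (5*A + A)/7 = -6 + (6*A)/7 = -6 + 6*A/7)
f(p) = 1/(-60/7 + p) (f(p) = 1/(p + (-6 + (6/7)*(-3))) = 1/(p + (-6 - 18/7)) = 1/(p - 60/7) = 1/(-60/7 + p))
(f(a(2, G(-4))) + 134)*W = (7/(-60 + 7*(-1*(-⅓))) + 134)*(76/3) = (7/(-60 + 7*(⅓)) + 134)*(76/3) = (7/(-60 + 7/3) + 134)*(76/3) = (7/(-173/3) + 134)*(76/3) = (7*(-3/173) + 134)*(76/3) = (-21/173 + 134)*(76/3) = (23161/173)*(76/3) = 1760236/519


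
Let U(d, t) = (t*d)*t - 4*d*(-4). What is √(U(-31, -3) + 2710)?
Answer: 3*√215 ≈ 43.989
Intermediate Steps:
U(d, t) = 16*d + d*t² (U(d, t) = (d*t)*t + 16*d = d*t² + 16*d = 16*d + d*t²)
√(U(-31, -3) + 2710) = √(-31*(16 + (-3)²) + 2710) = √(-31*(16 + 9) + 2710) = √(-31*25 + 2710) = √(-775 + 2710) = √1935 = 3*√215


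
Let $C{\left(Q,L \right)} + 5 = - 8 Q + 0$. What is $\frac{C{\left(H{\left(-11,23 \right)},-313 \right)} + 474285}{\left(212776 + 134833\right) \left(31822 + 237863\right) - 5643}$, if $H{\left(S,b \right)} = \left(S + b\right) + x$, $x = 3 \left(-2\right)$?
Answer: $\frac{237116}{46872463761} \approx 5.0587 \cdot 10^{-6}$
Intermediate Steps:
$x = -6$
$H{\left(S,b \right)} = -6 + S + b$ ($H{\left(S,b \right)} = \left(S + b\right) - 6 = -6 + S + b$)
$C{\left(Q,L \right)} = -5 - 8 Q$ ($C{\left(Q,L \right)} = -5 + \left(- 8 Q + 0\right) = -5 - 8 Q$)
$\frac{C{\left(H{\left(-11,23 \right)},-313 \right)} + 474285}{\left(212776 + 134833\right) \left(31822 + 237863\right) - 5643} = \frac{\left(-5 - 8 \left(-6 - 11 + 23\right)\right) + 474285}{\left(212776 + 134833\right) \left(31822 + 237863\right) - 5643} = \frac{\left(-5 - 48\right) + 474285}{347609 \cdot 269685 - 5643} = \frac{\left(-5 - 48\right) + 474285}{93744933165 - 5643} = \frac{-53 + 474285}{93744927522} = 474232 \cdot \frac{1}{93744927522} = \frac{237116}{46872463761}$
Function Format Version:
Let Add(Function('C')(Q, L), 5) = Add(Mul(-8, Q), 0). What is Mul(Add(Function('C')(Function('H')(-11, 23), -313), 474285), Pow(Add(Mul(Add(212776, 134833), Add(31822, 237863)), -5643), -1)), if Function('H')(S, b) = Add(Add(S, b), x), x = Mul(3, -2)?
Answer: Rational(237116, 46872463761) ≈ 5.0587e-6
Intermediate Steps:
x = -6
Function('H')(S, b) = Add(-6, S, b) (Function('H')(S, b) = Add(Add(S, b), -6) = Add(-6, S, b))
Function('C')(Q, L) = Add(-5, Mul(-8, Q)) (Function('C')(Q, L) = Add(-5, Add(Mul(-8, Q), 0)) = Add(-5, Mul(-8, Q)))
Mul(Add(Function('C')(Function('H')(-11, 23), -313), 474285), Pow(Add(Mul(Add(212776, 134833), Add(31822, 237863)), -5643), -1)) = Mul(Add(Add(-5, Mul(-8, Add(-6, -11, 23))), 474285), Pow(Add(Mul(Add(212776, 134833), Add(31822, 237863)), -5643), -1)) = Mul(Add(Add(-5, Mul(-8, 6)), 474285), Pow(Add(Mul(347609, 269685), -5643), -1)) = Mul(Add(Add(-5, -48), 474285), Pow(Add(93744933165, -5643), -1)) = Mul(Add(-53, 474285), Pow(93744927522, -1)) = Mul(474232, Rational(1, 93744927522)) = Rational(237116, 46872463761)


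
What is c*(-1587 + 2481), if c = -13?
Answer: -11622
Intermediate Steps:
c*(-1587 + 2481) = -13*(-1587 + 2481) = -13*894 = -11622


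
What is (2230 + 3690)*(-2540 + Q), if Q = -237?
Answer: -16439840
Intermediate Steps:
(2230 + 3690)*(-2540 + Q) = (2230 + 3690)*(-2540 - 237) = 5920*(-2777) = -16439840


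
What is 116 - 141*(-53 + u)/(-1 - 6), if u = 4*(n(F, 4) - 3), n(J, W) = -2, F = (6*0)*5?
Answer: -9481/7 ≈ -1354.4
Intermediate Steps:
F = 0 (F = 0*5 = 0)
u = -20 (u = 4*(-2 - 3) = 4*(-5) = -20)
116 - 141*(-53 + u)/(-1 - 6) = 116 - 141*(-53 - 20)/(-1 - 6) = 116 - (-10293)/(-7) = 116 - (-10293)*(-1)/7 = 116 - 141*73/7 = 116 - 10293/7 = -9481/7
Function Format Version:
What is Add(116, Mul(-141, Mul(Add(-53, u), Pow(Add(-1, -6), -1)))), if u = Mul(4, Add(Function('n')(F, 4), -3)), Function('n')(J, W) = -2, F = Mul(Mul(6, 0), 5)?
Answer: Rational(-9481, 7) ≈ -1354.4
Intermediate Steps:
F = 0 (F = Mul(0, 5) = 0)
u = -20 (u = Mul(4, Add(-2, -3)) = Mul(4, -5) = -20)
Add(116, Mul(-141, Mul(Add(-53, u), Pow(Add(-1, -6), -1)))) = Add(116, Mul(-141, Mul(Add(-53, -20), Pow(Add(-1, -6), -1)))) = Add(116, Mul(-141, Mul(-73, Pow(-7, -1)))) = Add(116, Mul(-141, Mul(-73, Rational(-1, 7)))) = Add(116, Mul(-141, Rational(73, 7))) = Add(116, Rational(-10293, 7)) = Rational(-9481, 7)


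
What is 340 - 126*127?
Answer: -15662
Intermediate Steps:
340 - 126*127 = 340 - 16002 = -15662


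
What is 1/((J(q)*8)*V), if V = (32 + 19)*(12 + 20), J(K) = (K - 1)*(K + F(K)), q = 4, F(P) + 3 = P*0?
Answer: 1/39168 ≈ 2.5531e-5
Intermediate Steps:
F(P) = -3 (F(P) = -3 + P*0 = -3 + 0 = -3)
J(K) = (-1 + K)*(-3 + K) (J(K) = (K - 1)*(K - 3) = (-1 + K)*(-3 + K))
V = 1632 (V = 51*32 = 1632)
1/((J(q)*8)*V) = 1/(((3 + 4² - 4*4)*8)*1632) = 1/(((3 + 16 - 16)*8)*1632) = 1/((3*8)*1632) = 1/(24*1632) = 1/39168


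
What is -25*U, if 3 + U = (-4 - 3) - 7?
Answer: 425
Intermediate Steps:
U = -17 (U = -3 + ((-4 - 3) - 7) = -3 + (-7 - 7) = -3 - 14 = -17)
-25*U = -25*(-17) = 425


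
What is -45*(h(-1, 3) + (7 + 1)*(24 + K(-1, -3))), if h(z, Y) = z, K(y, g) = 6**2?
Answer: -21555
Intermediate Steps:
K(y, g) = 36
-45*(h(-1, 3) + (7 + 1)*(24 + K(-1, -3))) = -45*(-1 + (7 + 1)*(24 + 36)) = -45*(-1 + 8*60) = -45*(-1 + 480) = -45*479 = -21555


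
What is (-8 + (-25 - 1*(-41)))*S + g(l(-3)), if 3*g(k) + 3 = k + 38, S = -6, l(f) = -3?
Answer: -112/3 ≈ -37.333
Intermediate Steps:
g(k) = 35/3 + k/3 (g(k) = -1 + (k + 38)/3 = -1 + (38 + k)/3 = -1 + (38/3 + k/3) = 35/3 + k/3)
(-8 + (-25 - 1*(-41)))*S + g(l(-3)) = (-8 + (-25 - 1*(-41)))*(-6) + (35/3 + (1/3)*(-3)) = (-8 + (-25 + 41))*(-6) + (35/3 - 1) = (-8 + 16)*(-6) + 32/3 = 8*(-6) + 32/3 = -48 + 32/3 = -112/3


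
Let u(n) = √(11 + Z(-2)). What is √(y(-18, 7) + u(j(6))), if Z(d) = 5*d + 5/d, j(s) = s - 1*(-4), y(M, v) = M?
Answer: √(-72 + 2*I*√6)/2 ≈ 0.14425 + 4.2451*I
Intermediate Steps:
j(s) = 4 + s (j(s) = s + 4 = 4 + s)
u(n) = I*√6/2 (u(n) = √(11 + (5*(-2) + 5/(-2))) = √(11 + (-10 + 5*(-½))) = √(11 + (-10 - 5/2)) = √(11 - 25/2) = √(-3/2) = I*√6/2)
√(y(-18, 7) + u(j(6))) = √(-18 + I*√6/2)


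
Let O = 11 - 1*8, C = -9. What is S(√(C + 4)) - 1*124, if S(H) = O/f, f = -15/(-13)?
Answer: -607/5 ≈ -121.40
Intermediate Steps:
O = 3 (O = 11 - 8 = 3)
f = 15/13 (f = -15*(-1/13) = 15/13 ≈ 1.1538)
S(H) = 13/5 (S(H) = 3/(15/13) = 3*(13/15) = 13/5)
S(√(C + 4)) - 1*124 = 13/5 - 1*124 = 13/5 - 124 = -607/5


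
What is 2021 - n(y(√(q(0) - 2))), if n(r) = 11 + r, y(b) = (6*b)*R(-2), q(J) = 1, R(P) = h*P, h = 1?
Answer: 2010 + 12*I ≈ 2010.0 + 12.0*I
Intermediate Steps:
R(P) = P (R(P) = 1*P = P)
y(b) = -12*b (y(b) = (6*b)*(-2) = -12*b)
2021 - n(y(√(q(0) - 2))) = 2021 - (11 - 12*√(1 - 2)) = 2021 - (11 - 12*I) = 2021 + (-11 + 12*I) = 2010 + 12*I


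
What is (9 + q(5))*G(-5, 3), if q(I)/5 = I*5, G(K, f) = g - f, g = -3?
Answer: -804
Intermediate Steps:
G(K, f) = -3 - f
q(I) = 25*I (q(I) = 5*(I*5) = 5*(5*I) = 25*I)
(9 + q(5))*G(-5, 3) = (9 + 25*5)*(-3 - 1*3) = (9 + 125)*(-3 - 3) = 134*(-6) = -804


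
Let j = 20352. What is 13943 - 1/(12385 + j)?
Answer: 456451990/32737 ≈ 13943.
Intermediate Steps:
13943 - 1/(12385 + j) = 13943 - 1/(12385 + 20352) = 13943 - 1/32737 = 456451990/32737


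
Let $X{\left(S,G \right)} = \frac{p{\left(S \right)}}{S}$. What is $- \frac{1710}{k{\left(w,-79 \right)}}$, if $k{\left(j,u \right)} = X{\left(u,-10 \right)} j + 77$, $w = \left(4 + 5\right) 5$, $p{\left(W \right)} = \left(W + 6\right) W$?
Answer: $\frac{855}{1604} \approx 0.53304$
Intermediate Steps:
$p{\left(W \right)} = W \left(6 + W\right)$ ($p{\left(W \right)} = \left(6 + W\right) W = W \left(6 + W\right)$)
$X{\left(S,G \right)} = 6 + S$ ($X{\left(S,G \right)} = \frac{S \left(6 + S\right)}{S} = 6 + S$)
$w = 45$ ($w = 9 \cdot 5 = 45$)
$k{\left(j,u \right)} = 77 + j \left(6 + u\right)$ ($k{\left(j,u \right)} = \left(6 + u\right) j + 77 = j \left(6 + u\right) + 77 = 77 + j \left(6 + u\right)$)
$- \frac{1710}{k{\left(w,-79 \right)}} = - \frac{1710}{77 + 45 \left(6 - 79\right)} = - \frac{1710}{77 + 45 \left(-73\right)} = - \frac{1710}{77 - 3285} = - \frac{1710}{-3208} = \left(-1710\right) \left(- \frac{1}{3208}\right) = \frac{855}{1604}$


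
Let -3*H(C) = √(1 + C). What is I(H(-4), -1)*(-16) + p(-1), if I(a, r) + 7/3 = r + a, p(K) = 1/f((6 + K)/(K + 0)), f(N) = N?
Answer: 797/15 + 16*I*√3/3 ≈ 53.133 + 9.2376*I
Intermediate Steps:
H(C) = -√(1 + C)/3
p(K) = K/(6 + K) (p(K) = 1/((6 + K)/(K + 0)) = 1/((6 + K)/K) = K/(6 + K))
I(a, r) = -7/3 + a + r (I(a, r) = -7/3 + (r + a) = -7/3 + (a + r) = -7/3 + a + r)
I(H(-4), -1)*(-16) + p(-1) = (-7/3 - √(1 - 4)/3 - 1)*(-16) - 1/(6 - 1) = (-7/3 - I*√3/3 - 1)*(-16) - 1/5 = (-7/3 - I*√3/3 - 1)*(-16) - 1*⅕ = (-7/3 - I*√3/3 - 1)*(-16) - ⅕ = (-10/3 - I*√3/3)*(-16) - ⅕ = (160/3 + 16*I*√3/3) - ⅕ = 797/15 + 16*I*√3/3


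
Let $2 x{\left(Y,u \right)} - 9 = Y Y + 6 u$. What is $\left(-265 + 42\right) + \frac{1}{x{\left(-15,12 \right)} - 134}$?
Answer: $- \frac{4236}{19} \approx -222.95$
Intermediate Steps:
$x{\left(Y,u \right)} = \frac{9}{2} + \frac{Y^{2}}{2} + 3 u$ ($x{\left(Y,u \right)} = \frac{9}{2} + \frac{Y Y + 6 u}{2} = \frac{9}{2} + \frac{Y^{2} + 6 u}{2} = \frac{9}{2} + \left(\frac{Y^{2}}{2} + 3 u\right) = \frac{9}{2} + \frac{Y^{2}}{2} + 3 u$)
$\left(-265 + 42\right) + \frac{1}{x{\left(-15,12 \right)} - 134} = \left(-265 + 42\right) + \frac{1}{\left(\frac{9}{2} + \frac{\left(-15\right)^{2}}{2} + 3 \cdot 12\right) - 134} = -223 + \frac{1}{\left(\frac{9}{2} + \frac{1}{2} \cdot 225 + 36\right) - 134} = -223 + \frac{1}{\left(\frac{9}{2} + \frac{225}{2} + 36\right) - 134} = -223 + \frac{1}{153 - 134} = -223 + \frac{1}{19} = - \frac{4236}{19}$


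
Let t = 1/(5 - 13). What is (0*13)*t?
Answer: 0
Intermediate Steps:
t = -⅛ (t = 1/(-8) = -⅛ ≈ -0.12500)
(0*13)*t = (0*13)*(-⅛) = 0*(-⅛) = 0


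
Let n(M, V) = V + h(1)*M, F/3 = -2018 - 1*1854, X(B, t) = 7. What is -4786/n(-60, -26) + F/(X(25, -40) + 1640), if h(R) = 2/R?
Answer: 1031101/40077 ≈ 25.728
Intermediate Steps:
F = -11616 (F = 3*(-2018 - 1*1854) = 3*(-2018 - 1854) = 3*(-3872) = -11616)
n(M, V) = V + 2*M (n(M, V) = V + (2/1)*M = V + (2*1)*M = V + 2*M)
-4786/n(-60, -26) + F/(X(25, -40) + 1640) = -4786/(-26 + 2*(-60)) - 11616/(7 + 1640) = -4786/(-26 - 120) - 11616/1647 = -4786/(-146) - 11616*1/1647 = -4786*(-1/146) - 3872/549 = 2393/73 - 3872/549 = 1031101/40077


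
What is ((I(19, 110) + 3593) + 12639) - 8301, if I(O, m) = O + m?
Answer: 8060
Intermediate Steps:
((I(19, 110) + 3593) + 12639) - 8301 = (((19 + 110) + 3593) + 12639) - 8301 = ((129 + 3593) + 12639) - 8301 = (3722 + 12639) - 8301 = 16361 - 8301 = 8060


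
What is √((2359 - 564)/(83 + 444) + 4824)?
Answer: √1340710661/527 ≈ 69.479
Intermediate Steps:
√((2359 - 564)/(83 + 444) + 4824) = √(1795/527 + 4824) = √(2544043/527) = √1340710661/527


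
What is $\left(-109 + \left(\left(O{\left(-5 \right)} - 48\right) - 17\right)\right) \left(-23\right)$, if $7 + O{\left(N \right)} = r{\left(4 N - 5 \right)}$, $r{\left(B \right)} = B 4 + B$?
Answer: $7038$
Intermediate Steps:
$r{\left(B \right)} = 5 B$ ($r{\left(B \right)} = 4 B + B = 5 B$)
$O{\left(N \right)} = -32 + 20 N$ ($O{\left(N \right)} = -7 + 5 \left(4 N - 5\right) = -7 + 5 \left(-5 + 4 N\right) = -7 + \left(-25 + 20 N\right) = -32 + 20 N$)
$\left(-109 + \left(\left(O{\left(-5 \right)} - 48\right) - 17\right)\right) \left(-23\right) = \left(-109 + \left(\left(\left(-32 + 20 \left(-5\right)\right) - 48\right) - 17\right)\right) \left(-23\right) = \left(-109 - 197\right) \left(-23\right) = \left(-306\right) \left(-23\right) = 7038$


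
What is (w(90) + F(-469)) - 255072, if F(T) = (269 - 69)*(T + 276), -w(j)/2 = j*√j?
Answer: -293672 - 540*√10 ≈ -2.9538e+5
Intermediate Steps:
w(j) = -2*j^(3/2) (w(j) = -2*j*√j = -2*j^(3/2))
F(T) = 55200 + 200*T (F(T) = 200*(276 + T) = 55200 + 200*T)
(w(90) + F(-469)) - 255072 = (-540*√10 + (55200 + 200*(-469))) - 255072 = (-540*√10 + (55200 - 93800)) - 255072 = (-540*√10 - 38600) - 255072 = (-38600 - 540*√10) - 255072 = -293672 - 540*√10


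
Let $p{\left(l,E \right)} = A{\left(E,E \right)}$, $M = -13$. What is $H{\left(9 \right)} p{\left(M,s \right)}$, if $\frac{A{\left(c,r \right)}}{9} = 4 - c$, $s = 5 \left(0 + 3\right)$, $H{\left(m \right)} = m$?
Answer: $-891$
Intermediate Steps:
$s = 15$ ($s = 5 \cdot 3 = 15$)
$A{\left(c,r \right)} = 36 - 9 c$ ($A{\left(c,r \right)} = 9 \left(4 - c\right) = 36 - 9 c$)
$p{\left(l,E \right)} = 36 - 9 E$
$H{\left(9 \right)} p{\left(M,s \right)} = 9 \left(36 - 135\right) = 9 \left(-99\right) = -891$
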